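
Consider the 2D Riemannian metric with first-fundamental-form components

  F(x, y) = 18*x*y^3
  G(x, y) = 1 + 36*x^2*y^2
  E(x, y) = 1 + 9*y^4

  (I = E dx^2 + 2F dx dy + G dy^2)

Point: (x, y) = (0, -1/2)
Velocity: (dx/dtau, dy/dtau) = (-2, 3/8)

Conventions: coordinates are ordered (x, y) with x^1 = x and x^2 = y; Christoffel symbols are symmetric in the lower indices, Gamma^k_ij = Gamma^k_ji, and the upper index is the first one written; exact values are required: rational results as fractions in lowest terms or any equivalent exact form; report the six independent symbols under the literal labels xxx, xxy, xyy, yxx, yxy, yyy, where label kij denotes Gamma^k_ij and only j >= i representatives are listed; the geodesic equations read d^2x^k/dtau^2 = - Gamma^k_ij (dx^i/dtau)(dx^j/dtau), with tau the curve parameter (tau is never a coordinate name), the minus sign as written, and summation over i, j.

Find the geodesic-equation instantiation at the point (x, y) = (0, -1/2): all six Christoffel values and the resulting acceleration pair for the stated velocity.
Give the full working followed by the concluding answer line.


E = 25/16, F = 0, G = 1 at the point
E_x = 0, E_y = -9/2, F_x = -9/4, F_y = 0, G_x = 0, G_y = 0
EG - F^2 = 25/16;  g^inv = (16/25) * [[1, 0], [0, 25/16]]
first-kind symbols [ij,l] = (1/2)(d_i g_jl + d_j g_il - d_l g_ij): [xx,x] = E_x/2 = 0, [xx,y] = F_x - E_y/2 = 0, [xy,x] = E_y/2 = -9/4, [xy,y] = G_x/2 = 0, [yy,x] = F_y - G_x/2 = 0, [yy,y] = G_y/2 = 0
Gamma^x_ij = (G*[ij,x] - F*[ij,y])/(EG - F^2), Gamma^y_ij = (E*[ij,y] - F*[ij,x])/(EG - F^2)
Gamma_xxx = 0, Gamma_xxy = -36/25, Gamma_xyy = 0, Gamma_yxx = 0, Gamma_yxy = 0, Gamma_yyy = 0
d^2x/dtau^2 = -(Gamma_xxx*(-2)^2 + 2*Gamma_xxy*(-2)*(3/8) + Gamma_xyy*(3/8)^2) = -54/25
d^2y/dtau^2 = -(Gamma_yxx*(-2)^2 + 2*Gamma_yxy*(-2)*(3/8) + Gamma_yyy*(3/8)^2) = 0

Answer: Gamma_xxx = 0, Gamma_xxy = -36/25, Gamma_xyy = 0, Gamma_yxx = 0, Gamma_yxy = 0, Gamma_yyy = 0; accelerations (d^2x/dtau^2, d^2y/dtau^2) = (-54/25, 0)


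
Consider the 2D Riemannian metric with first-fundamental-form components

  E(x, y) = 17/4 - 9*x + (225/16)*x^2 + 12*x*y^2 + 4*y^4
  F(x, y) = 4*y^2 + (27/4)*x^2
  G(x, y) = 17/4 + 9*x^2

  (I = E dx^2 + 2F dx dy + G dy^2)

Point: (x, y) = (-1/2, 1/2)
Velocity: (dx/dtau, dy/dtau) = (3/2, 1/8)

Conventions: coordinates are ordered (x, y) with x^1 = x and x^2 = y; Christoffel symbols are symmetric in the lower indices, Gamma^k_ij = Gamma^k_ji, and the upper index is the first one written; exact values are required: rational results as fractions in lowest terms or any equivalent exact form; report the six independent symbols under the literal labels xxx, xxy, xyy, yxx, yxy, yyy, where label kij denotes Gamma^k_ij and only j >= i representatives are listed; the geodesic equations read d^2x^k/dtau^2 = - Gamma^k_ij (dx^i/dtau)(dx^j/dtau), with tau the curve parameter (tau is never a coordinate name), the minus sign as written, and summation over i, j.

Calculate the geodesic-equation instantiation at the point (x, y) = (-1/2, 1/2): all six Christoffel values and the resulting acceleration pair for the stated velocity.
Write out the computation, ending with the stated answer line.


E = 705/64, F = 43/16, G = 13/2 at the point
E_x = -321/16, E_y = -4, F_x = -27/4, F_y = 4, G_x = -9, G_y = 0
EG - F^2 = 16481/256;  g^inv = (256/16481) * [[13/2, -43/16], [-43/16, 705/64]]
first-kind symbols [ij,l] = (1/2)(d_i g_jl + d_j g_il - d_l g_ij): [xx,x] = E_x/2 = -321/32, [xx,y] = F_x - E_y/2 = -19/4, [xy,x] = E_y/2 = -2, [xy,y] = G_x/2 = -9/2, [yy,x] = F_y - G_x/2 = 17/2, [yy,y] = G_y/2 = 0
Gamma^x_ij = (G*[ij,x] - F*[ij,y])/(EG - F^2), Gamma^y_ij = (E*[ij,y] - F*[ij,x])/(EG - F^2)
Gamma_xxx = -13424/16481, Gamma_xxy = -232/16481, Gamma_xyy = 14144/16481, Gamma_yxx = -12987/32962, Gamma_yxy = -11314/16481, Gamma_yyy = -5848/16481
d^2x/dtau^2 = -(Gamma_xxx*(3/2)^2 + 2*Gamma_xxy*(3/2)*(1/8) + Gamma_xyy*(1/8)^2) = 30070/16481
d^2y/dtau^2 = -(Gamma_yxx*(3/2)^2 + 2*Gamma_yxy*(3/2)*(1/8) + Gamma_yyy*(1/8)^2) = 37889/32962

Answer: Gamma_xxx = -13424/16481, Gamma_xxy = -232/16481, Gamma_xyy = 14144/16481, Gamma_yxx = -12987/32962, Gamma_yxy = -11314/16481, Gamma_yyy = -5848/16481; accelerations (d^2x/dtau^2, d^2y/dtau^2) = (30070/16481, 37889/32962)


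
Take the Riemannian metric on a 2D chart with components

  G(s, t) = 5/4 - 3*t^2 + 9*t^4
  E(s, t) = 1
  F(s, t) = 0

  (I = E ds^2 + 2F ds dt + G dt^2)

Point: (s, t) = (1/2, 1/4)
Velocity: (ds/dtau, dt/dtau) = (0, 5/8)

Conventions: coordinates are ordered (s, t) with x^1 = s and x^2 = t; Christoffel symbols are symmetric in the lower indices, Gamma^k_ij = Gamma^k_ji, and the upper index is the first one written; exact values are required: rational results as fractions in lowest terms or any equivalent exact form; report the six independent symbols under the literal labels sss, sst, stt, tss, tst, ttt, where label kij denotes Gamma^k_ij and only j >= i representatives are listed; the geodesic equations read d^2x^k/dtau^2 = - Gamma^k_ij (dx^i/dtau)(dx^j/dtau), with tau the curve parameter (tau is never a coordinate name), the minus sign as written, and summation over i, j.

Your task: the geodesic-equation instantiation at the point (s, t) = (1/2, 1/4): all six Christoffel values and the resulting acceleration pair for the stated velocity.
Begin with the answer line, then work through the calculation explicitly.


Answer: Gamma_sss = 0, Gamma_sst = 0, Gamma_stt = 0, Gamma_tss = 0, Gamma_tst = 0, Gamma_ttt = -120/281; accelerations (d^2s/dtau^2, d^2t/dtau^2) = (0, 375/2248)

E = 1, F = 0, G = 281/256 at the point
E_s = 0, E_t = 0, F_s = 0, F_t = 0, G_s = 0, G_t = -15/16
EG - F^2 = 281/256;  g^inv = (256/281) * [[281/256, 0], [0, 1]]
first-kind symbols [ij,l] = (1/2)(d_i g_jl + d_j g_il - d_l g_ij): [ss,s] = E_s/2 = 0, [ss,t] = F_s - E_t/2 = 0, [st,s] = E_t/2 = 0, [st,t] = G_s/2 = 0, [tt,s] = F_t - G_s/2 = 0, [tt,t] = G_t/2 = -15/32
Gamma^s_ij = (G*[ij,s] - F*[ij,t])/(EG - F^2), Gamma^t_ij = (E*[ij,t] - F*[ij,s])/(EG - F^2)
Gamma_sss = 0, Gamma_sst = 0, Gamma_stt = 0, Gamma_tss = 0, Gamma_tst = 0, Gamma_ttt = -120/281
d^2s/dtau^2 = -(Gamma_sss*(0)^2 + 2*Gamma_sst*(0)*(5/8) + Gamma_stt*(5/8)^2) = 0
d^2t/dtau^2 = -(Gamma_tss*(0)^2 + 2*Gamma_tst*(0)*(5/8) + Gamma_ttt*(5/8)^2) = 375/2248


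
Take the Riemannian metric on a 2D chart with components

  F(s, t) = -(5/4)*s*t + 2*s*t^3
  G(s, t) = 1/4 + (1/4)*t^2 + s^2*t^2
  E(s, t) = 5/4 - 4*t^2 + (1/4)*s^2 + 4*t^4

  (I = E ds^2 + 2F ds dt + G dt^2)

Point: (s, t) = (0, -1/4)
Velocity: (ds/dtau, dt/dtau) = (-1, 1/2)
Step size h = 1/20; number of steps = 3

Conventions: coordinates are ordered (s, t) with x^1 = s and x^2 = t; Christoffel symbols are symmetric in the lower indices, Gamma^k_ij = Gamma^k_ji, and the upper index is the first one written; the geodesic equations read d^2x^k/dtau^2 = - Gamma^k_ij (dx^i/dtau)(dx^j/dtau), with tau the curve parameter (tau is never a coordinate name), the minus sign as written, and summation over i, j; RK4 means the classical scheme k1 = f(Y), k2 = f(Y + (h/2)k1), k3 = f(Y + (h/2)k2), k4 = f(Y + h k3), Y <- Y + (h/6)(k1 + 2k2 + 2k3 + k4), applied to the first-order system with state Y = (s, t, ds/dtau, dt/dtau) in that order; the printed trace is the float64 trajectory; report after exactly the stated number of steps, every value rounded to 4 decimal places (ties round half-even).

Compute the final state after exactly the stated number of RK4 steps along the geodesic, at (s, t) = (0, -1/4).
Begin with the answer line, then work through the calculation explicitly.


Answer: s = -0.1403, t = -0.1525, ds/dtau = -0.8758, dt/dtau = 0.7758

f(Y) = (ds/dtau, dt/dtau, -Gamma^s_ij Y'^i Y'^j, -Gamma^t_ij Y'^i Y'^j) with the Gammas evaluated at the stage position; h = 0.050000; intermediate values shown to 6 dp
step 0: s = 0.0000, t = -0.2500, ds/dtau = -1.0000, dt/dtau = 0.5000
step 1:
  k1: at (s, t) = (0.000000, -0.250000), (ds/dtau, dt/dtau) = (-1.000000, 0.500000); Gamma_sss = 0.000000, Gamma_sst = 0.861538, Gamma_stt = 0.000000, Gamma_tss = -2.235294, Gamma_tst = 0.000000, Gamma_ttt = -0.235294; k1 = (-1.000000, 0.500000, 0.861538, 2.294118)
  k2: at (s, t) = (-0.025000, -0.237500), (ds/dtau, dt/dtau) = (-0.978462, 0.557353); Gamma_sss = -0.020144, Gamma_sst = 0.812655, Gamma_stt = 0.021867, Gamma_tss = -2.168884, Gamma_tst = 0.015435, Gamma_ttt = -0.224792; k2 = (-0.978462, 0.557353, 0.898853, 2.163126)
  k3: at (s, t) = (-0.024462, -0.236066), (ds/dtau, dt/dtau) = (-0.977529, 0.554078); Gamma_sss = -0.019547, Gamma_sst = 0.807108, Gamma_stt = 0.021441, Gamma_tss = -2.160810, Gamma_tst = 0.014938, Gamma_ttt = -0.223578; k3 = (-0.977529, 0.554078, 0.886399, 2.149610)
  k4: at (s, t) = (-0.048876, -0.222296), (ds/dtau, dt/dtau) = (-0.955680, 0.607481); Gamma_sss = -0.035975, Gamma_sst = 0.754341, Gamma_stt = 0.043636, Gamma_tss = -2.079670, Gamma_tst = 0.026744, Gamma_ttt = -0.211677; k4 = (-0.955680, 0.607481, 0.892629, 2.008582)
  Y <- Y + (h/6)(k1 + 2k2 + 2k3 + k4): s = -0.0489, t = -0.2222, ds/dtau = -0.9556, dt/dtau = 0.6077
step 2:
  k1: at (s, t) = (-0.048897, -0.222247), (ds/dtau, dt/dtau) = (-0.955628, 0.607735); Gamma_sss = -0.035979, Gamma_sst = 0.754155, Gamma_stt = 0.043657, Gamma_tss = -2.079366, Gamma_tst = 0.026745, Gamma_ttt = -0.211635; k1 = (-0.955628, 0.607735, 0.892712, 2.008158)
  k2: at (s, t) = (-0.072788, -0.207054), (ds/dtau, dt/dtau) = (-0.933310, 0.657939); Gamma_sss = -0.048713, Gamma_sst = 0.697039, Gamma_stt = 0.066139, Gamma_tss = -1.981233, Gamma_tst = 0.034912, Gamma_ttt = -0.198126; k2 = (-0.933310, 0.657939, 0.869850, 1.854429)
  k3: at (s, t) = (-0.072230, -0.205799), (ds/dtau, dt/dtau) = (-0.933881, 0.654095); Gamma_sss = -0.047956, Gamma_sst = 0.692389, Gamma_stt = 0.065725, Gamma_tss = -1.972629, Gamma_tst = 0.034256, Gamma_ttt = -0.197021; k3 = (-0.933881, 0.654095, 0.859593, 1.846542)
  k4: at (s, t) = (-0.095591, -0.189542), (ds/dtau, dt/dtau) = (-0.912648, 0.700062); Gamma_sss = -0.057054, Gamma_sst = 0.632572, Gamma_stt = 0.088378, Gamma_tss = -1.857245, Gamma_tst = 0.038830, Gamma_ttt = -0.182141; k4 = (-0.912648, 0.700062, 0.812522, 1.685831)
  Y <- Y + (h/6)(k1 + 2k2 + 2k3 + k4): s = -0.0956, t = -0.1895, ds/dtau = -0.9126, dt/dtau = 0.7002
step 3:
  k1: at (s, t) = (-0.095586, -0.189482), (ds/dtau, dt/dtau) = (-0.912593, 0.700201); Gamma_sss = -0.057028, Gamma_sst = 0.632352, Gamma_stt = 0.088378, Gamma_tss = -1.856792, Gamma_tst = 0.038804, Gamma_ttt = -0.182086; k1 = (-0.912593, 0.700201, 0.812308, 1.685251)
  k2: at (s, t) = (-0.118401, -0.171977), (ds/dtau, dt/dtau) = (-0.892286, 0.742332); Gamma_sss = -0.062663, Gamma_sst = 0.569232, Gamma_stt = 0.111069, Gamma_tss = -1.721963, Gamma_tst = 0.039956, Gamma_ttt = -0.165673; k2 = (-0.892286, 0.742332, 0.742772, 1.515209)
  k3: at (s, t) = (-0.117893, -0.170923), (ds/dtau, dt/dtau) = (-0.894024, 0.738081); Gamma_sss = -0.061941, Gamma_sst = 0.565502, Gamma_stt = 0.110690, Gamma_tss = -1.713421, Gamma_tst = 0.039323, Gamma_ttt = -0.164715; k3 = (-0.894024, 0.738081, 0.735515, 1.511129)
  k4: at (s, t) = (-0.140287, -0.152578), (ds/dtau, dt/dtau) = (-0.875818, 0.775757); Gamma_sss = -0.064668, Gamma_sst = 0.500755, Gamma_stt = 0.133371, Gamma_tss = -1.560578, Gamma_tst = 0.037589, Gamma_ttt = -0.147151; k4 = (-0.875818, 0.775757, 0.649789, 1.336685)
  Y <- Y + (h/6)(k1 + 2k2 + 2k3 + k4): s = -0.1403, t = -0.1525, ds/dtau = -0.8758, dt/dtau = 0.7758


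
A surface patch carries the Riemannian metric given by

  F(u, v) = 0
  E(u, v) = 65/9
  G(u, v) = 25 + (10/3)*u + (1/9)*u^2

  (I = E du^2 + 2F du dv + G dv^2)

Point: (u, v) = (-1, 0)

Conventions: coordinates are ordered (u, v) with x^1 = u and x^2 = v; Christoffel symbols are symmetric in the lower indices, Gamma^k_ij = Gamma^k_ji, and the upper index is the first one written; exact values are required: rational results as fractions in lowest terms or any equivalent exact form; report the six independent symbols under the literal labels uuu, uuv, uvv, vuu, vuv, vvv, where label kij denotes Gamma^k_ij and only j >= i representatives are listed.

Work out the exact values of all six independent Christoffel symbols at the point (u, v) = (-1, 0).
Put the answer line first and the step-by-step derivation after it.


Answer: Gamma_uuu = 0, Gamma_uuv = 0, Gamma_uvv = -14/65, Gamma_vuu = 0, Gamma_vuv = 1/14, Gamma_vvv = 0

E = 65/9, F = 0, G = 196/9 at the point
E_u = 0, E_v = 0, F_u = 0, F_v = 0, G_u = 28/9, G_v = 0
EG - F^2 = 12740/81;  g^inv = (81/12740) * [[196/9, 0], [0, 65/9]]
first-kind symbols [ij,l] = (1/2)(d_i g_jl + d_j g_il - d_l g_ij): [uu,u] = E_u/2 = 0, [uu,v] = F_u - E_v/2 = 0, [uv,u] = E_v/2 = 0, [uv,v] = G_u/2 = 14/9, [vv,u] = F_v - G_u/2 = -14/9, [vv,v] = G_v/2 = 0
Gamma^u_ij = (G*[ij,u] - F*[ij,v])/(EG - F^2), Gamma^v_ij = (E*[ij,v] - F*[ij,u])/(EG - F^2)


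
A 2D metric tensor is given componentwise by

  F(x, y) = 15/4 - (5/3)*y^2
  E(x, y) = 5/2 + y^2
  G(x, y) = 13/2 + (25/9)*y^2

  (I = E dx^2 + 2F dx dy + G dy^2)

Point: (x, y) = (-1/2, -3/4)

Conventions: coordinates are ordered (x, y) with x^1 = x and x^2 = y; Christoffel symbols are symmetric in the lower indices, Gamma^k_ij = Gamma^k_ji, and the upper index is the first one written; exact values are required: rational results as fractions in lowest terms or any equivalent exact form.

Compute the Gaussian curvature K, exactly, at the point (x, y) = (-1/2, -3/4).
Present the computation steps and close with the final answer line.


E = 49/16, F = 45/16, G = 129/16, EG - F^2 = 537/32 at the point
E_x = 0, E_y = -3/2, F_x = 0, F_y = 5/2, G_x = 0, G_y = -25/6
E_yy = 2, F_xy = 0, G_xx = 0
Brioschi: K = (det M1 - det M2) / (EG - F^2)^2 with the standard first/second-derivative matrices M1, M2.
M1 = [[-E_yy/2 + F_xy - G_xx/2, E_x/2, F_x - E_y/2], [F_y - G_x/2, E, F], [G_y/2, F, G]] = [[-1, 0, 3/4], [5/2, 49/16, 45/16], [-25/12, 45/16, 129/16]]; det M1 = -1721/256
M2 = [[0, E_y/2, G_x/2], [E_y/2, E, F], [G_x/2, F, G]] = [[0, -3/4, 0], [-3/4, 49/16, 45/16], [0, 45/16, 129/16]]; det M2 = -1161/256
det M1 - det M2 = -35/16; K = -35/16 / (537/32)^2 = -2240/288369

Answer: K = -2240/288369


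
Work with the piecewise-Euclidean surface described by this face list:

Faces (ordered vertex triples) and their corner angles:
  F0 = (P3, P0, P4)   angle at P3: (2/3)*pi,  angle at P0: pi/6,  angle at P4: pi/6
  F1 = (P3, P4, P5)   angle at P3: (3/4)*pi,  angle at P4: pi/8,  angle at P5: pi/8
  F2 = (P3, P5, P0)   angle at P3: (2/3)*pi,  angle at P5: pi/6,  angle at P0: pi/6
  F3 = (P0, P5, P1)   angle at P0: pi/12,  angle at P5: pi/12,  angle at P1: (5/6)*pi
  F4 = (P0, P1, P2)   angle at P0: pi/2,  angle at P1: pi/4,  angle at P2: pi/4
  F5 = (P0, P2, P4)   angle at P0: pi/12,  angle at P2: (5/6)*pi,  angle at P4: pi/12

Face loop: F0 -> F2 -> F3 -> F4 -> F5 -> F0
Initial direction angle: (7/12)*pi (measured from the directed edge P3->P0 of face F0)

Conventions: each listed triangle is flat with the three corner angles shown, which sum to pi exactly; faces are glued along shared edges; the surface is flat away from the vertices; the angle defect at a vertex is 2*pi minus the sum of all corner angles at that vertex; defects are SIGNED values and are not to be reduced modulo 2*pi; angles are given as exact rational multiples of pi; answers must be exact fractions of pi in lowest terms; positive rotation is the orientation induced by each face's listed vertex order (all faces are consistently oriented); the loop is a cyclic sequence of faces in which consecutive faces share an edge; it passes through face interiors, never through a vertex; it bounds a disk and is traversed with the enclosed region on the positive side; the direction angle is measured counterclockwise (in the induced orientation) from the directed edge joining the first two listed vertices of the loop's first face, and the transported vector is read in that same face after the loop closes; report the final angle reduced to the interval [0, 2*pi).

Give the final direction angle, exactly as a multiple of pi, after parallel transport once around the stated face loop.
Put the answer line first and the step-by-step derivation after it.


Answer: final direction angle = (19/12)*pi

enclosed vertex P0: corner angles sum to pi, defect = 2*pi - pi = pi
adding the enclosed defects to the starting angle (mod 2*pi, induced orientation) gives the holonomy
final angle = (7/12)*pi + pi = (19/12)*pi (mod 2*pi)


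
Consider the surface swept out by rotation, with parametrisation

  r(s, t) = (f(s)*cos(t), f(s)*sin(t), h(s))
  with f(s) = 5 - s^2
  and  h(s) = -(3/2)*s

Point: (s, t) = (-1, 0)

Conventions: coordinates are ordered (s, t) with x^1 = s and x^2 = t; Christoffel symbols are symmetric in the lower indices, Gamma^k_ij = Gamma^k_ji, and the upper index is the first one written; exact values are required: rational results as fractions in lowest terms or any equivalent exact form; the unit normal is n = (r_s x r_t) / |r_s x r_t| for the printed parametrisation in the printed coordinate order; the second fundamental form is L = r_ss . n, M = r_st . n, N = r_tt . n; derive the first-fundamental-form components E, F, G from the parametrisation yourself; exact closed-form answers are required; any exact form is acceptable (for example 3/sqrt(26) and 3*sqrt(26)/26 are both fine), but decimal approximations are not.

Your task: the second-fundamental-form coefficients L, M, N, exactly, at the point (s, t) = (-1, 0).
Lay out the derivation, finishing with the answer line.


f = 4, f' = 2, f'' = -2, h' = -3/2, h'' = 0
E = 25/4, F = 0, G = 16; answer radicand W^2 = 25/4
unnormalised second-form numerators: l = -3, m = 0, n = -6; L = l/sqrt(25/4), and similarly M = m/sqrt(W^2), N = n/sqrt(W^2)

Answer: L = -6/5, M = 0, N = -12/5


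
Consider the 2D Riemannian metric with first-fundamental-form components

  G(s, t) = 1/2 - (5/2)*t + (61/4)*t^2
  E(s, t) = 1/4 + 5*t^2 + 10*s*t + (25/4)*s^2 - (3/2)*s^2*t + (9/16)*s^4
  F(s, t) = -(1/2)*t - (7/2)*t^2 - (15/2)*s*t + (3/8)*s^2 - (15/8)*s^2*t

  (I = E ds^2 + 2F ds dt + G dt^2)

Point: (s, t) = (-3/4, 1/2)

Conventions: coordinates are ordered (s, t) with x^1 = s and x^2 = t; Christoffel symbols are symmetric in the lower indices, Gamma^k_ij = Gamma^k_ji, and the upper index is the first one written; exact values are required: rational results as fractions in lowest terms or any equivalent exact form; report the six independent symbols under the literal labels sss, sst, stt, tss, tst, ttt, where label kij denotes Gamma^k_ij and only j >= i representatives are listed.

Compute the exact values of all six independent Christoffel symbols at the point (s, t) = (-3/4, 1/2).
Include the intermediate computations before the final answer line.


E = 4185/4096, F = 351/256, G = 49/16 at the point
E_s = -1075/256, E_t = -107/32, F_s = -93/32, F_t = 73/128, G_s = 0, G_t = 51/4
EG - F^2 = 10233/8192;  g^inv = (8192/10233) * [[49/16, -351/256], [-351/256, 4185/4096]]
first-kind symbols [ij,l] = (1/2)(d_i g_jl + d_j g_il - d_l g_ij): [ss,s] = E_s/2 = -1075/512, [ss,t] = F_s - E_t/2 = -79/64, [st,s] = E_t/2 = -107/64, [st,t] = G_s/2 = 0, [tt,s] = F_t - G_s/2 = 73/128, [tt,t] = G_t/2 = 51/8
Gamma^s_ij = (G*[ij,s] - F*[ij,t])/(EG - F^2), Gamma^t_ij = (E*[ij,t] - F*[ij,s])/(EG - F^2)

Answer: Gamma_sss = -77621/20466, Gamma_sst = -41944/10233, Gamma_stt = -57296/10233, Gamma_tss = 15705/12128, Gamma_tst = 1391/758, Gamma_ttt = 1739/379


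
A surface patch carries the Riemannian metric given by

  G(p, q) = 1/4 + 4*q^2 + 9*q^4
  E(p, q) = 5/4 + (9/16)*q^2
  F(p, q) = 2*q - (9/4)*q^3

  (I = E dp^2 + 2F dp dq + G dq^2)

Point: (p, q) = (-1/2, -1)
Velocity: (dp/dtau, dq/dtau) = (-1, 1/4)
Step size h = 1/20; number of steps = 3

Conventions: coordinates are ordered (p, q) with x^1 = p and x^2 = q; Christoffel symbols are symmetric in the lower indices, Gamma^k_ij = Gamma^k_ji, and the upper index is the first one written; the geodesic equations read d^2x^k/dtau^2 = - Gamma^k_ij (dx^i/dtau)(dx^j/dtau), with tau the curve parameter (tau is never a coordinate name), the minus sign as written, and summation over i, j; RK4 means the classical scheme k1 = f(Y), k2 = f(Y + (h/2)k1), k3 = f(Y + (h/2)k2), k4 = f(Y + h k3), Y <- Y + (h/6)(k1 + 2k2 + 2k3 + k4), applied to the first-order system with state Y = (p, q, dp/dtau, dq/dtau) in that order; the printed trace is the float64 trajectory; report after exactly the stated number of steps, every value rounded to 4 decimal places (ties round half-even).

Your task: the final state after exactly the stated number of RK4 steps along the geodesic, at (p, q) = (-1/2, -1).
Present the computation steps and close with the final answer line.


f(Y) = (dp/dtau, dq/dtau, -Gamma^p_ij Y'^i Y'^j, -Gamma^q_ij Y'^i Y'^j) with the Gammas evaluated at the stage position; h = 0.050000; intermediate values shown to 6 dp
step 0: p = -0.5000, q = -1.0000, dp/dtau = -1.0000, dq/dtau = 0.2500
step 1:
  k1: at (p, q) = (-0.500000, -1.000000), (dp/dtau, dq/dtau) = (-1.000000, 0.250000); Gamma_ppp = -0.005871, Gamma_ppq = -0.311155, Gamma_pqq = -2.397913, Gamma_qpp = 0.042564, Gamma_qpq = 0.005871, Gamma_qqq = -1.615134; k1 = (-1.000000, 0.250000, 0.000163, 0.061318)
  k2: at (p, q) = (-0.525000, -0.993750), (dp/dtau, dq/dtau) = (-0.999996, 0.251533); Gamma_ppp = -0.005273, Gamma_ppq = -0.310247, Gamma_pqq = -2.385513, Gamma_qpp = 0.043164, Gamma_qpq = 0.005273, Gamma_qqq = -1.626955; k2 = (-0.999996, 0.251533, 0.000128, 0.062425)
  k3: at (p, q) = (-0.525000, -0.993712), (dp/dtau, dq/dtau) = (-0.999997, 0.251561); Gamma_ppp = -0.005270, Gamma_ppq = -0.310241, Gamma_pqq = -2.385437, Gamma_qpp = 0.043168, Gamma_qpq = 0.005270, Gamma_qqq = -1.627028; k3 = (-0.999997, 0.251561, 0.000138, 0.062447)
  k4: at (p, q) = (-0.550000, -0.987422), (dp/dtau, dq/dtau) = (-0.999993, 0.253122); Gamma_ppp = -0.004658, Gamma_ppq = -0.309333, Gamma_pqq = -2.372997, Gamma_qpp = 0.043785, Gamma_qpq = 0.004658, Gamma_qqq = -1.639031; k4 = (-0.999993, 0.253122, 0.000101, 0.063588)
  Y <- Y + (h/6)(k1 + 2k2 + 2k3 + k4): p = -0.5500, q = -0.9874, dp/dtau = -1.0000, dq/dtau = 0.2531
step 2:
  k1: at (p, q) = (-0.550000, -0.987422), (dp/dtau, dq/dtau) = (-0.999993, 0.253122); Gamma_ppp = -0.004658, Gamma_ppq = -0.309333, Gamma_pqq = -2.372997, Gamma_qpp = 0.043785, Gamma_qpq = 0.004658, Gamma_qqq = -1.639030; k1 = (-0.999993, 0.253122, 0.000101, 0.063588)
  k2: at (p, q) = (-0.575000, -0.981094), (dp/dtau, dq/dtau) = (-0.999991, 0.254712); Gamma_ppp = -0.004032, Gamma_ppq = -0.308424, Gamma_pqq = -2.360517, Gamma_qpp = 0.044420, Gamma_qpq = 0.004032, Gamma_qqq = -1.651213; k2 = (-0.999991, 0.254712, 0.000060, 0.064762)
  k3: at (p, q) = (-0.575000, -0.981055), (dp/dtau, dq/dtau) = (-0.999992, 0.254741); Gamma_ppp = -0.004028, Gamma_ppq = -0.308419, Gamma_pqq = -2.360439, Gamma_qpp = 0.044424, Gamma_qpq = 0.004028, Gamma_qqq = -1.651290; k3 = (-0.999992, 0.254741, 0.000071, 0.064786)
  k4: at (p, q) = (-0.599999, -0.974685), (dp/dtau, dq/dtau) = (-0.999990, 0.256361); Gamma_ppp = -0.003386, Gamma_ppq = -0.307510, Gamma_pqq = -2.347913, Gamma_qpp = 0.045077, Gamma_qpq = 0.003386, Gamma_qqq = -1.663663; k4 = (-0.999990, 0.256361, 0.000028, 0.065998)
  Y <- Y + (h/6)(k1 + 2k2 + 2k3 + k4): p = -0.6000, q = -0.9747, dp/dtau = -1.0000, dq/dtau = 0.2564
step 3:
  k1: at (p, q) = (-0.599999, -0.974686), (dp/dtau, dq/dtau) = (-0.999990, 0.256361); Gamma_ppp = -0.003386, Gamma_ppq = -0.307510, Gamma_pqq = -2.347914, Gamma_qpp = 0.045077, Gamma_qpq = 0.003386, Gamma_qqq = -1.663662; k1 = (-0.999990, 0.256361, 0.000028, 0.065997)
  k2: at (p, q) = (-0.624999, -0.968277), (dp/dtau, dq/dtau) = (-0.999989, 0.258011); Gamma_ppp = -0.002729, Gamma_ppq = -0.306601, Gamma_pqq = -2.335345, Gamma_qpp = 0.045750, Gamma_qpq = 0.002729, Gamma_qqq = -1.676224; k2 = (-0.999989, 0.258011, -0.000019, 0.067245)
  k3: at (p, q) = (-0.624999, -0.968236), (dp/dtau, dq/dtau) = (-0.999991, 0.258042); Gamma_ppp = -0.002725, Gamma_ppq = -0.306595, Gamma_pqq = -2.335264, Gamma_qpp = 0.045754, Gamma_qpq = 0.002725, Gamma_qqq = -1.676306; k3 = (-0.999991, 0.258042, -0.000007, 0.067271)
  k4: at (p, q) = (-0.649999, -0.961784), (dp/dtau, dq/dtau) = (-0.999990, 0.259725); Gamma_ppp = -0.002052, Gamma_ppq = -0.305686, Gamma_pqq = -2.322645, Gamma_qpp = 0.046447, Gamma_qpq = 0.002052, Gamma_qqq = -1.689068; k4 = (-0.999990, 0.259725, -0.000056, 0.068559)
  Y <- Y + (h/6)(k1 + 2k2 + 2k3 + k4): p = -0.6500, q = -0.9618, dp/dtau = -1.0000, dq/dtau = 0.2597

Answer: p = -0.6500, q = -0.9618, dp/dtau = -1.0000, dq/dtau = 0.2597


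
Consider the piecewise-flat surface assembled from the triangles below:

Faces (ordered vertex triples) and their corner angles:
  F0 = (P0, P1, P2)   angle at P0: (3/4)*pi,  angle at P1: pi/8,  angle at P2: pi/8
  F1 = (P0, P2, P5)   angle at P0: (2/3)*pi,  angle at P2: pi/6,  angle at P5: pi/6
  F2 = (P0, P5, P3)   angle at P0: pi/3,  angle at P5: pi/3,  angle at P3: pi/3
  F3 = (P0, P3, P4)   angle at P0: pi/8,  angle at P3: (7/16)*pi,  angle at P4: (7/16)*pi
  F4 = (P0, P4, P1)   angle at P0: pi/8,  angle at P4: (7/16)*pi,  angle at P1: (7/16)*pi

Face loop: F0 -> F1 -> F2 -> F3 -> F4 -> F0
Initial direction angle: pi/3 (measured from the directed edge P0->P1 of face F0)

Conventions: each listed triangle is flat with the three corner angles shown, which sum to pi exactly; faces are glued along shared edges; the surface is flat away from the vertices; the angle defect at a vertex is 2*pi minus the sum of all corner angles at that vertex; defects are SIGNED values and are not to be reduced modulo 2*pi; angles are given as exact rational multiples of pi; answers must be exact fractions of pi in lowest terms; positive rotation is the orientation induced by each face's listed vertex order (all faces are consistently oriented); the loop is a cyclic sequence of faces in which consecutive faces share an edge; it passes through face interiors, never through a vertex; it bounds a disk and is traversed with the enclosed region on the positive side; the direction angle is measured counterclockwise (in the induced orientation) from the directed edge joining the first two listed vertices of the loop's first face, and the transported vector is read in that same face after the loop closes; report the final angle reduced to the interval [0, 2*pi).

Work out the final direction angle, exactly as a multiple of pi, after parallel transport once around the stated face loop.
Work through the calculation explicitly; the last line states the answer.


enclosed vertex P0: corner angles sum to 2*pi, defect = 2*pi - 2*pi = 0
transport around the loop rotates by the sum of enclosed defects; add to the initial angle mod 2*pi
final angle = pi/3 + 0 = pi/3 (mod 2*pi)

Answer: final direction angle = pi/3


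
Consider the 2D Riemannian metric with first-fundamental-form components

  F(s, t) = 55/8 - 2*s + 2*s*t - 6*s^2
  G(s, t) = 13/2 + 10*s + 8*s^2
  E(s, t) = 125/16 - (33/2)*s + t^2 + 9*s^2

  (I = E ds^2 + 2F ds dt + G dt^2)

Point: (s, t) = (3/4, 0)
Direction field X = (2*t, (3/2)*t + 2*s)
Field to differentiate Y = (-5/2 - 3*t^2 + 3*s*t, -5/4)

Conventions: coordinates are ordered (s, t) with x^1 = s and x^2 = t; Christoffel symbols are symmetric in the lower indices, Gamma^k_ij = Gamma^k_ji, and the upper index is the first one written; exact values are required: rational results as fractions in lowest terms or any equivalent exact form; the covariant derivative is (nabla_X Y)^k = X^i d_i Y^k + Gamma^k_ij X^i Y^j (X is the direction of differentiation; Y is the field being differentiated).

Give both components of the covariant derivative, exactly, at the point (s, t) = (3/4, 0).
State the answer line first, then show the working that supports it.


Answer: (nabla_X Y)^s = 573/7, (nabla_X Y)^t = -75/7

E = 1/2, F = 2, G = 37/2 at the point
E_s = -3, E_t = 0, F_s = -11, F_t = 3/2, G_s = 22, G_t = 0
EG - F^2 = 21/4;  g^inv = (4/21) * [[37/2, -2], [-2, 1/2]]
first-kind symbols [ij,l] = (1/2)(d_i g_jl + d_j g_il - d_l g_ij): [ss,s] = E_s/2 = -3/2, [ss,t] = F_s - E_t/2 = -11, [st,s] = E_t/2 = 0, [st,t] = G_s/2 = 11, [tt,s] = F_t - G_s/2 = -19/2, [tt,t] = G_t/2 = 0
Gamma^s_ij = (G*[ij,s] - F*[ij,t])/(EG - F^2), Gamma^t_ij = (E*[ij,t] - F*[ij,s])/(EG - F^2)
Gamma_sss = -23/21, Gamma_sst = -88/21, Gamma_stt = -703/21, Gamma_tss = -10/21, Gamma_tst = 22/21, Gamma_ttt = 76/21
X = (0, 3/2), Y = (-5/2, -5/4) at the point


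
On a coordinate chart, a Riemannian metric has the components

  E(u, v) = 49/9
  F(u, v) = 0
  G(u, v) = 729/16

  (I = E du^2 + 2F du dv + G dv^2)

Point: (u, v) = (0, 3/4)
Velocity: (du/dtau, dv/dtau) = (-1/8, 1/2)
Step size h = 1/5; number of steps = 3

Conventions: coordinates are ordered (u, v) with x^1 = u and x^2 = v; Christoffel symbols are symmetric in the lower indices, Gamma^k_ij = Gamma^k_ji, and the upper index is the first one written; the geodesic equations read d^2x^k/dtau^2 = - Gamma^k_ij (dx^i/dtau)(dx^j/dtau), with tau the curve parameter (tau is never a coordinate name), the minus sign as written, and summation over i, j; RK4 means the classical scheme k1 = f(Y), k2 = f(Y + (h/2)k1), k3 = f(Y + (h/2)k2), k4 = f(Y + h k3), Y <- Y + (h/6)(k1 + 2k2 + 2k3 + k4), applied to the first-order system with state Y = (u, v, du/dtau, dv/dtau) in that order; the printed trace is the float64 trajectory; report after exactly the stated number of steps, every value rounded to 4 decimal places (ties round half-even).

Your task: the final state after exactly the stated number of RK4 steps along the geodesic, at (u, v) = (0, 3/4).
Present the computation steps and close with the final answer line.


f(Y) = (du/dtau, dv/dtau, -Gamma^u_ij Y'^i Y'^j, -Gamma^v_ij Y'^i Y'^j) with the Gammas evaluated at the stage position; h = 0.200000; intermediate values shown to 6 dp
step 0: u = 0.0000, v = 0.7500, du/dtau = -0.1250, dv/dtau = 0.5000
step 1:
  k1: at (u, v) = (0.000000, 0.750000), (du/dtau, dv/dtau) = (-0.125000, 0.500000); Gamma_uuu = 0.000000, Gamma_uuv = 0.000000, Gamma_uvv = 0.000000, Gamma_vuu = 0.000000, Gamma_vuv = 0.000000, Gamma_vvv = 0.000000; k1 = (-0.125000, 0.500000, 0.000000, 0.000000)
  k2: at (u, v) = (-0.012500, 0.800000), (du/dtau, dv/dtau) = (-0.125000, 0.500000); Gamma_uuu = 0.000000, Gamma_uuv = 0.000000, Gamma_uvv = 0.000000, Gamma_vuu = 0.000000, Gamma_vuv = 0.000000, Gamma_vvv = 0.000000; k2 = (-0.125000, 0.500000, 0.000000, 0.000000)
  k3: at (u, v) = (-0.012500, 0.800000), (du/dtau, dv/dtau) = (-0.125000, 0.500000); Gamma_uuu = 0.000000, Gamma_uuv = 0.000000, Gamma_uvv = 0.000000, Gamma_vuu = 0.000000, Gamma_vuv = 0.000000, Gamma_vvv = 0.000000; k3 = (-0.125000, 0.500000, 0.000000, 0.000000)
  k4: at (u, v) = (-0.025000, 0.850000), (du/dtau, dv/dtau) = (-0.125000, 0.500000); Gamma_uuu = 0.000000, Gamma_uuv = 0.000000, Gamma_uvv = 0.000000, Gamma_vuu = 0.000000, Gamma_vuv = 0.000000, Gamma_vvv = 0.000000; k4 = (-0.125000, 0.500000, 0.000000, 0.000000)
  Y <- Y + (h/6)(k1 + 2k2 + 2k3 + k4): u = -0.0250, v = 0.8500, du/dtau = -0.1250, dv/dtau = 0.5000
step 2:
  k1: at (u, v) = (-0.025000, 0.850000), (du/dtau, dv/dtau) = (-0.125000, 0.500000); Gamma_uuu = 0.000000, Gamma_uuv = 0.000000, Gamma_uvv = 0.000000, Gamma_vuu = 0.000000, Gamma_vuv = 0.000000, Gamma_vvv = 0.000000; k1 = (-0.125000, 0.500000, 0.000000, 0.000000)
  k2: at (u, v) = (-0.037500, 0.900000), (du/dtau, dv/dtau) = (-0.125000, 0.500000); Gamma_uuu = 0.000000, Gamma_uuv = 0.000000, Gamma_uvv = 0.000000, Gamma_vuu = 0.000000, Gamma_vuv = 0.000000, Gamma_vvv = 0.000000; k2 = (-0.125000, 0.500000, 0.000000, 0.000000)
  k3: at (u, v) = (-0.037500, 0.900000), (du/dtau, dv/dtau) = (-0.125000, 0.500000); Gamma_uuu = 0.000000, Gamma_uuv = 0.000000, Gamma_uvv = 0.000000, Gamma_vuu = 0.000000, Gamma_vuv = 0.000000, Gamma_vvv = 0.000000; k3 = (-0.125000, 0.500000, 0.000000, 0.000000)
  k4: at (u, v) = (-0.050000, 0.950000), (du/dtau, dv/dtau) = (-0.125000, 0.500000); Gamma_uuu = 0.000000, Gamma_uuv = 0.000000, Gamma_uvv = 0.000000, Gamma_vuu = 0.000000, Gamma_vuv = 0.000000, Gamma_vvv = 0.000000; k4 = (-0.125000, 0.500000, 0.000000, 0.000000)
  Y <- Y + (h/6)(k1 + 2k2 + 2k3 + k4): u = -0.0500, v = 0.9500, du/dtau = -0.1250, dv/dtau = 0.5000
step 3:
  k1: at (u, v) = (-0.050000, 0.950000), (du/dtau, dv/dtau) = (-0.125000, 0.500000); Gamma_uuu = 0.000000, Gamma_uuv = 0.000000, Gamma_uvv = 0.000000, Gamma_vuu = 0.000000, Gamma_vuv = 0.000000, Gamma_vvv = 0.000000; k1 = (-0.125000, 0.500000, 0.000000, 0.000000)
  k2: at (u, v) = (-0.062500, 1.000000), (du/dtau, dv/dtau) = (-0.125000, 0.500000); Gamma_uuu = 0.000000, Gamma_uuv = 0.000000, Gamma_uvv = 0.000000, Gamma_vuu = 0.000000, Gamma_vuv = 0.000000, Gamma_vvv = 0.000000; k2 = (-0.125000, 0.500000, 0.000000, 0.000000)
  k3: at (u, v) = (-0.062500, 1.000000), (du/dtau, dv/dtau) = (-0.125000, 0.500000); Gamma_uuu = 0.000000, Gamma_uuv = 0.000000, Gamma_uvv = 0.000000, Gamma_vuu = 0.000000, Gamma_vuv = 0.000000, Gamma_vvv = 0.000000; k3 = (-0.125000, 0.500000, 0.000000, 0.000000)
  k4: at (u, v) = (-0.075000, 1.050000), (du/dtau, dv/dtau) = (-0.125000, 0.500000); Gamma_uuu = 0.000000, Gamma_uuv = 0.000000, Gamma_uvv = 0.000000, Gamma_vuu = 0.000000, Gamma_vuv = 0.000000, Gamma_vvv = 0.000000; k4 = (-0.125000, 0.500000, 0.000000, 0.000000)
  Y <- Y + (h/6)(k1 + 2k2 + 2k3 + k4): u = -0.0750, v = 1.0500, du/dtau = -0.1250, dv/dtau = 0.5000

Answer: u = -0.0750, v = 1.0500, du/dtau = -0.1250, dv/dtau = 0.5000


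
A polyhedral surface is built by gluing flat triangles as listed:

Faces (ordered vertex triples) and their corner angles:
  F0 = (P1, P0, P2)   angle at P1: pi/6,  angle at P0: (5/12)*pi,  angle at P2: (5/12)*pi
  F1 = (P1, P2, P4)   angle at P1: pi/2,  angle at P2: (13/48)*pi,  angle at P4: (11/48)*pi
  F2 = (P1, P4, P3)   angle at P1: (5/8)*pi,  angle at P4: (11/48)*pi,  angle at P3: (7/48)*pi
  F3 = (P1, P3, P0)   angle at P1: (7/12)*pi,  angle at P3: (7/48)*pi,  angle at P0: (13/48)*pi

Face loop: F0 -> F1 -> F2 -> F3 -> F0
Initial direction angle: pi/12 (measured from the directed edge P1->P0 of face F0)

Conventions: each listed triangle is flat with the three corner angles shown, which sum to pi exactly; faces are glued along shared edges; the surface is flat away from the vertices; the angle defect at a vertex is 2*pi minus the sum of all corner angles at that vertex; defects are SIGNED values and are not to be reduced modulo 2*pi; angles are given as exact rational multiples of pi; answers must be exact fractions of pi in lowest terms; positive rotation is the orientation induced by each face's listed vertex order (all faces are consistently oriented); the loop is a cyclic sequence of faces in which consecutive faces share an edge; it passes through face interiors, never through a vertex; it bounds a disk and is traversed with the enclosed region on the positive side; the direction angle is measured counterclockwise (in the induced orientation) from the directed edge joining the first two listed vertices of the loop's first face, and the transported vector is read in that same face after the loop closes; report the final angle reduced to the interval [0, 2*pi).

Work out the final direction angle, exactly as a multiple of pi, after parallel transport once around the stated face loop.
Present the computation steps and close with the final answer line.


enclosed vertex P1: corner angles sum to (15/8)*pi, defect = 2*pi - (15/8)*pi = pi/8
transport around the loop rotates by the sum of enclosed defects; add to the initial angle mod 2*pi
final angle = pi/12 + pi/8 = (5/24)*pi (mod 2*pi)

Answer: final direction angle = (5/24)*pi


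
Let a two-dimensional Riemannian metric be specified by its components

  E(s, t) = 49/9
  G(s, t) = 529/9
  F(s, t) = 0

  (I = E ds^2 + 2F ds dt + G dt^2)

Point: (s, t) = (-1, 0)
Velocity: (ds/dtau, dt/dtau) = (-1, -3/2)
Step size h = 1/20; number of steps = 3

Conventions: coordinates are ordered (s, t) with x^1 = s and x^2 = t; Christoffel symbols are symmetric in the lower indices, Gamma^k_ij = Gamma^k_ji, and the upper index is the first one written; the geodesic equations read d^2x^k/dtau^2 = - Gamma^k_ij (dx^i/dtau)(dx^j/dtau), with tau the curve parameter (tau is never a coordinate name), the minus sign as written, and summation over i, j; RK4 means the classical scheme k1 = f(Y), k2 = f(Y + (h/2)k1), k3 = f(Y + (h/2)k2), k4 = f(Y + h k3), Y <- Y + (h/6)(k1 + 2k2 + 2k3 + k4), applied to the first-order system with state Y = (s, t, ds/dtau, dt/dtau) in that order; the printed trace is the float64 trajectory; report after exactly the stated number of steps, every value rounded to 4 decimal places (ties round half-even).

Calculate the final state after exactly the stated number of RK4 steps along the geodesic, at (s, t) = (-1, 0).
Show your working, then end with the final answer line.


f(Y) = (ds/dtau, dt/dtau, -Gamma^s_ij Y'^i Y'^j, -Gamma^t_ij Y'^i Y'^j) with the Gammas evaluated at the stage position; h = 0.050000; intermediate values shown to 6 dp
step 0: s = -1.0000, t = 0.0000, ds/dtau = -1.0000, dt/dtau = -1.5000
step 1:
  k1: at (s, t) = (-1.000000, 0.000000), (ds/dtau, dt/dtau) = (-1.000000, -1.500000); Gamma_sss = 0.000000, Gamma_sst = 0.000000, Gamma_stt = 0.000000, Gamma_tss = 0.000000, Gamma_tst = 0.000000, Gamma_ttt = 0.000000; k1 = (-1.000000, -1.500000, 0.000000, 0.000000)
  k2: at (s, t) = (-1.025000, -0.037500), (ds/dtau, dt/dtau) = (-1.000000, -1.500000); Gamma_sss = 0.000000, Gamma_sst = 0.000000, Gamma_stt = 0.000000, Gamma_tss = 0.000000, Gamma_tst = 0.000000, Gamma_ttt = 0.000000; k2 = (-1.000000, -1.500000, 0.000000, 0.000000)
  k3: at (s, t) = (-1.025000, -0.037500), (ds/dtau, dt/dtau) = (-1.000000, -1.500000); Gamma_sss = 0.000000, Gamma_sst = 0.000000, Gamma_stt = 0.000000, Gamma_tss = 0.000000, Gamma_tst = 0.000000, Gamma_ttt = 0.000000; k3 = (-1.000000, -1.500000, 0.000000, 0.000000)
  k4: at (s, t) = (-1.050000, -0.075000), (ds/dtau, dt/dtau) = (-1.000000, -1.500000); Gamma_sss = 0.000000, Gamma_sst = 0.000000, Gamma_stt = 0.000000, Gamma_tss = 0.000000, Gamma_tst = 0.000000, Gamma_ttt = 0.000000; k4 = (-1.000000, -1.500000, 0.000000, 0.000000)
  Y <- Y + (h/6)(k1 + 2k2 + 2k3 + k4): s = -1.0500, t = -0.0750, ds/dtau = -1.0000, dt/dtau = -1.5000
step 2:
  k1: at (s, t) = (-1.050000, -0.075000), (ds/dtau, dt/dtau) = (-1.000000, -1.500000); Gamma_sss = 0.000000, Gamma_sst = 0.000000, Gamma_stt = 0.000000, Gamma_tss = 0.000000, Gamma_tst = 0.000000, Gamma_ttt = 0.000000; k1 = (-1.000000, -1.500000, 0.000000, 0.000000)
  k2: at (s, t) = (-1.075000, -0.112500), (ds/dtau, dt/dtau) = (-1.000000, -1.500000); Gamma_sss = 0.000000, Gamma_sst = 0.000000, Gamma_stt = 0.000000, Gamma_tss = 0.000000, Gamma_tst = 0.000000, Gamma_ttt = 0.000000; k2 = (-1.000000, -1.500000, 0.000000, 0.000000)
  k3: at (s, t) = (-1.075000, -0.112500), (ds/dtau, dt/dtau) = (-1.000000, -1.500000); Gamma_sss = 0.000000, Gamma_sst = 0.000000, Gamma_stt = 0.000000, Gamma_tss = 0.000000, Gamma_tst = 0.000000, Gamma_ttt = 0.000000; k3 = (-1.000000, -1.500000, 0.000000, 0.000000)
  k4: at (s, t) = (-1.100000, -0.150000), (ds/dtau, dt/dtau) = (-1.000000, -1.500000); Gamma_sss = 0.000000, Gamma_sst = 0.000000, Gamma_stt = 0.000000, Gamma_tss = 0.000000, Gamma_tst = 0.000000, Gamma_ttt = 0.000000; k4 = (-1.000000, -1.500000, 0.000000, 0.000000)
  Y <- Y + (h/6)(k1 + 2k2 + 2k3 + k4): s = -1.1000, t = -0.1500, ds/dtau = -1.0000, dt/dtau = -1.5000
step 3:
  k1: at (s, t) = (-1.100000, -0.150000), (ds/dtau, dt/dtau) = (-1.000000, -1.500000); Gamma_sss = 0.000000, Gamma_sst = 0.000000, Gamma_stt = 0.000000, Gamma_tss = 0.000000, Gamma_tst = 0.000000, Gamma_ttt = 0.000000; k1 = (-1.000000, -1.500000, 0.000000, 0.000000)
  k2: at (s, t) = (-1.125000, -0.187500), (ds/dtau, dt/dtau) = (-1.000000, -1.500000); Gamma_sss = 0.000000, Gamma_sst = 0.000000, Gamma_stt = 0.000000, Gamma_tss = 0.000000, Gamma_tst = 0.000000, Gamma_ttt = 0.000000; k2 = (-1.000000, -1.500000, 0.000000, 0.000000)
  k3: at (s, t) = (-1.125000, -0.187500), (ds/dtau, dt/dtau) = (-1.000000, -1.500000); Gamma_sss = 0.000000, Gamma_sst = 0.000000, Gamma_stt = 0.000000, Gamma_tss = 0.000000, Gamma_tst = 0.000000, Gamma_ttt = 0.000000; k3 = (-1.000000, -1.500000, 0.000000, 0.000000)
  k4: at (s, t) = (-1.150000, -0.225000), (ds/dtau, dt/dtau) = (-1.000000, -1.500000); Gamma_sss = 0.000000, Gamma_sst = 0.000000, Gamma_stt = 0.000000, Gamma_tss = 0.000000, Gamma_tst = 0.000000, Gamma_ttt = 0.000000; k4 = (-1.000000, -1.500000, 0.000000, 0.000000)
  Y <- Y + (h/6)(k1 + 2k2 + 2k3 + k4): s = -1.1500, t = -0.2250, ds/dtau = -1.0000, dt/dtau = -1.5000

Answer: s = -1.1500, t = -0.2250, ds/dtau = -1.0000, dt/dtau = -1.5000


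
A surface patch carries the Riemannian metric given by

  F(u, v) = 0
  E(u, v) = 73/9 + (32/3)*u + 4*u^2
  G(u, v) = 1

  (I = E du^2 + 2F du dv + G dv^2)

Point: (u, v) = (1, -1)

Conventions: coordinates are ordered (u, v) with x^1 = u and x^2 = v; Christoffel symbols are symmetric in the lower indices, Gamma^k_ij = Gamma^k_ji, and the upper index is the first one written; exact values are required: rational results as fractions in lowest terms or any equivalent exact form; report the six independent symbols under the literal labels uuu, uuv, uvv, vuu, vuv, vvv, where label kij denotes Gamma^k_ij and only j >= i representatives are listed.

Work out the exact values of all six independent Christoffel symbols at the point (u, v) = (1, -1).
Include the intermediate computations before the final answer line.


E = 205/9, F = 0, G = 1 at the point
E_u = 56/3, E_v = 0, F_u = 0, F_v = 0, G_u = 0, G_v = 0
EG - F^2 = 205/9;  g^inv = (9/205) * [[1, 0], [0, 205/9]]
first-kind symbols [ij,l] = (1/2)(d_i g_jl + d_j g_il - d_l g_ij): [uu,u] = E_u/2 = 28/3, [uu,v] = F_u - E_v/2 = 0, [uv,u] = E_v/2 = 0, [uv,v] = G_u/2 = 0, [vv,u] = F_v - G_u/2 = 0, [vv,v] = G_v/2 = 0
Gamma^u_ij = (G*[ij,u] - F*[ij,v])/(EG - F^2), Gamma^v_ij = (E*[ij,v] - F*[ij,u])/(EG - F^2)

Answer: Gamma_uuu = 84/205, Gamma_uuv = 0, Gamma_uvv = 0, Gamma_vuu = 0, Gamma_vuv = 0, Gamma_vvv = 0
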